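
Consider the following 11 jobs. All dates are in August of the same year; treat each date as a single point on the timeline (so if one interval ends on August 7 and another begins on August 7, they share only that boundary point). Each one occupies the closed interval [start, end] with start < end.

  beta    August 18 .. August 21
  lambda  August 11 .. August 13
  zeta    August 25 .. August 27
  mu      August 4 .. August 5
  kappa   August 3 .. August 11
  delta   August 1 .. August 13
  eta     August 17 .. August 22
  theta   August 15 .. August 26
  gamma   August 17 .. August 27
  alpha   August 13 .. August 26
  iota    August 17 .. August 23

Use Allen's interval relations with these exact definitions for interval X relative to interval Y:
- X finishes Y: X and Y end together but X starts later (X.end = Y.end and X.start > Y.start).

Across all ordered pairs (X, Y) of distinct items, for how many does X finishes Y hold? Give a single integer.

Checking all 110 ordered pairs for relation 'finishes'; matching pairs in alphabetical order:
(lambda, delta): lambda finishes delta ✓
(theta, alpha): theta finishes alpha ✓
(zeta, gamma): zeta finishes gamma ✓
Count: 3.

3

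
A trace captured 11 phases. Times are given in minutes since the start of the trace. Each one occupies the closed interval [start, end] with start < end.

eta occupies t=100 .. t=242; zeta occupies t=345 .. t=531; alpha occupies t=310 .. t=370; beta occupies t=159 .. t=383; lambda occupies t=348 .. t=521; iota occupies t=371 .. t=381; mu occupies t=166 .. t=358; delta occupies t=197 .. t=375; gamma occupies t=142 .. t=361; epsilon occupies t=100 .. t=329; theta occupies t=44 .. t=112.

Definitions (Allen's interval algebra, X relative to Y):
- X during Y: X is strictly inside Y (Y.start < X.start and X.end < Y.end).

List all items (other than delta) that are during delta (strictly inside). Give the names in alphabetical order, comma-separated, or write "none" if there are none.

Target delta = [t=197, t=375].
alpha [t=310, t=370] → during → yes.
beta [t=159, t=383] → contains → no.
epsilon [t=100, t=329] → overlaps → no.
eta [t=100, t=242] → overlaps → no.
gamma [t=142, t=361] → overlaps → no.
iota [t=371, t=381] → overlapped-by → no.
lambda [t=348, t=521] → overlapped-by → no.
mu [t=166, t=358] → overlaps → no.
theta [t=44, t=112] → before → no.
zeta [t=345, t=531] → overlapped-by → no.
Result: alpha.

alpha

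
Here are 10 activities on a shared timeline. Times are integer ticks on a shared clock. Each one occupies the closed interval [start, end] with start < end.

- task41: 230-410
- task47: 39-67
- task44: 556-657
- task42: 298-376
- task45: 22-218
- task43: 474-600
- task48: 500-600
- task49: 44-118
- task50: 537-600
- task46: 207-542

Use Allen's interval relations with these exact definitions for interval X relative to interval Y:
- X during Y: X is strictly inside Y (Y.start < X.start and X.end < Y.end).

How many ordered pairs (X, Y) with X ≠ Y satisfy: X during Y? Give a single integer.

Checking all 90 ordered pairs for relation 'during'; matching pairs in alphabetical order:
(task41, task46): task41 during task46 ✓
(task42, task41): task42 during task41 ✓
(task42, task46): task42 during task46 ✓
(task47, task45): task47 during task45 ✓
(task49, task45): task49 during task45 ✓
Count: 5.

5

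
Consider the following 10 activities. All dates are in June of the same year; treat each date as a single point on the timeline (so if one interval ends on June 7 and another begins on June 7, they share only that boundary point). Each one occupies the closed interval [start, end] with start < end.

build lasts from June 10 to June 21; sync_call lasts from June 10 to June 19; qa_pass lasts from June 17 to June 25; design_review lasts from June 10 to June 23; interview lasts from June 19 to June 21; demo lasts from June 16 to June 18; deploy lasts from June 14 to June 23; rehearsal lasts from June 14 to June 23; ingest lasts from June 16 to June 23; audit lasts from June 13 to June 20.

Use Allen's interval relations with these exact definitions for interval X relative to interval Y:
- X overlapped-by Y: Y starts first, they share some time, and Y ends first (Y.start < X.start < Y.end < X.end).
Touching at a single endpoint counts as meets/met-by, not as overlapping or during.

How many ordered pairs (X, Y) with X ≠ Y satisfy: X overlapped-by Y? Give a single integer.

Checking all 90 ordered pairs for relation 'overlapped-by'; matching pairs in alphabetical order:
(audit, sync_call): audit overlapped-by sync_call ✓
(deploy, audit): deploy overlapped-by audit ✓
(deploy, build): deploy overlapped-by build ✓
(deploy, sync_call): deploy overlapped-by sync_call ✓
(ingest, audit): ingest overlapped-by audit ✓
(ingest, build): ingest overlapped-by build ✓
(ingest, sync_call): ingest overlapped-by sync_call ✓
(interview, audit): interview overlapped-by audit ✓
(qa_pass, audit): qa_pass overlapped-by audit ✓
(qa_pass, build): qa_pass overlapped-by build ✓
(qa_pass, demo): qa_pass overlapped-by demo ✓
(qa_pass, deploy): qa_pass overlapped-by deploy ✓
(qa_pass, design_review): qa_pass overlapped-by design_review ✓
(qa_pass, ingest): qa_pass overlapped-by ingest ✓
(qa_pass, rehearsal): qa_pass overlapped-by rehearsal ✓
(qa_pass, sync_call): qa_pass overlapped-by sync_call ✓
(rehearsal, audit): rehearsal overlapped-by audit ✓
(rehearsal, build): rehearsal overlapped-by build ✓
(rehearsal, sync_call): rehearsal overlapped-by sync_call ✓
Count: 19.

19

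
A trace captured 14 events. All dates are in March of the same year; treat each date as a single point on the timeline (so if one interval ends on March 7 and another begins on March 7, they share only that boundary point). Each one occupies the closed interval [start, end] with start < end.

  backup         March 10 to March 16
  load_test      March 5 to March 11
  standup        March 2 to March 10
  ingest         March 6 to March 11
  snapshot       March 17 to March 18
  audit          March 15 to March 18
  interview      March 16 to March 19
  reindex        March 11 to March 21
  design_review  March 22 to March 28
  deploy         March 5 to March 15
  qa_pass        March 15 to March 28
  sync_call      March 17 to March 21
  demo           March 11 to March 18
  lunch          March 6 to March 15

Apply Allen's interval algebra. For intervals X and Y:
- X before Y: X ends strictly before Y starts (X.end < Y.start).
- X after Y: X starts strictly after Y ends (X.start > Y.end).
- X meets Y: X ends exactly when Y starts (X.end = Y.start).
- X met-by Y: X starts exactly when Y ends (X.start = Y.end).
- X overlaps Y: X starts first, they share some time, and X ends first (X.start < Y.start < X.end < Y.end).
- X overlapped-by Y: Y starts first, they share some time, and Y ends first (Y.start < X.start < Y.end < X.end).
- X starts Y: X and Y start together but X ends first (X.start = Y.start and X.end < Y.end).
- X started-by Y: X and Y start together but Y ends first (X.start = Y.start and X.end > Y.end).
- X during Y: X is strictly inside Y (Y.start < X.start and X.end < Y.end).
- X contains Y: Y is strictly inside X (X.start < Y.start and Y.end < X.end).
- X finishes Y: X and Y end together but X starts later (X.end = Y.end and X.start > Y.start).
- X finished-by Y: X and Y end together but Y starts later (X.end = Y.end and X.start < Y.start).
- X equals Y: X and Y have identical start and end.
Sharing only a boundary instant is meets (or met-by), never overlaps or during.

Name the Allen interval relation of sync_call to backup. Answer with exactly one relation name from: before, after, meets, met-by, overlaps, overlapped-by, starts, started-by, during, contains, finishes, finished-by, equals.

sync_call = [March 17, March 21]; backup = [March 10, March 16].
Compare endpoints: sync_call.start > backup.start, sync_call.start > backup.end, sync_call.end > backup.start, sync_call.end > backup.end.
That pattern is 'after'.

after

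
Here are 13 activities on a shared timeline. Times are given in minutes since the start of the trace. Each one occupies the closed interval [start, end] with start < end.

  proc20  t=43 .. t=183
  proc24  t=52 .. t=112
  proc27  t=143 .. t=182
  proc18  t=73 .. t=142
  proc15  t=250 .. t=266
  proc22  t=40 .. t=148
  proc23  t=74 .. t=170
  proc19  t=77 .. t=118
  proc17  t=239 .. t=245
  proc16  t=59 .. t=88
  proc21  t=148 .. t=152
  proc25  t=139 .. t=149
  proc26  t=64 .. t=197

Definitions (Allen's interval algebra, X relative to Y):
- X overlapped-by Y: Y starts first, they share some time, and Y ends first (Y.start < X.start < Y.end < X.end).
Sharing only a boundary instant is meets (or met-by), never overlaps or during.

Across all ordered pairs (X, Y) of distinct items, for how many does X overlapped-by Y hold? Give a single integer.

Checking all 156 ordered pairs for relation 'overlapped-by'; matching pairs in alphabetical order:
(proc18, proc16): proc18 overlapped-by proc16 ✓
(proc18, proc24): proc18 overlapped-by proc24 ✓
(proc19, proc16): proc19 overlapped-by proc16 ✓
(proc19, proc24): proc19 overlapped-by proc24 ✓
(proc20, proc22): proc20 overlapped-by proc22 ✓
(proc21, proc25): proc21 overlapped-by proc25 ✓
(proc23, proc16): proc23 overlapped-by proc16 ✓
(proc23, proc18): proc23 overlapped-by proc18 ✓
(proc23, proc22): proc23 overlapped-by proc22 ✓
(proc23, proc24): proc23 overlapped-by proc24 ✓
(proc25, proc18): proc25 overlapped-by proc18 ✓
(proc25, proc22): proc25 overlapped-by proc22 ✓
(proc26, proc16): proc26 overlapped-by proc16 ✓
(proc26, proc20): proc26 overlapped-by proc20 ✓
(proc26, proc22): proc26 overlapped-by proc22 ✓
(proc26, proc24): proc26 overlapped-by proc24 ✓
(proc27, proc22): proc27 overlapped-by proc22 ✓
(proc27, proc23): proc27 overlapped-by proc23 ✓
(proc27, proc25): proc27 overlapped-by proc25 ✓
Count: 19.

19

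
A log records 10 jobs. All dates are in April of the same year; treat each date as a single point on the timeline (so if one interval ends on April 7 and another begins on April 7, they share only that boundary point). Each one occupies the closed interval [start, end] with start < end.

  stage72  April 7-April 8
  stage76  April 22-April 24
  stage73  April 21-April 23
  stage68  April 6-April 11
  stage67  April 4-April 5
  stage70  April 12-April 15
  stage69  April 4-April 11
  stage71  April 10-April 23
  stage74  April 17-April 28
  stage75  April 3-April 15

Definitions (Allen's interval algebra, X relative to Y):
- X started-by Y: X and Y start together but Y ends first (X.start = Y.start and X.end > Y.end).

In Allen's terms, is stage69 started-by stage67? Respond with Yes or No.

stage69 = [April 4, April 11], stage67 = [April 4, April 5].
Actual relation of stage69 to stage67: started-by.
Asked whether 'started-by' holds → Yes.

Yes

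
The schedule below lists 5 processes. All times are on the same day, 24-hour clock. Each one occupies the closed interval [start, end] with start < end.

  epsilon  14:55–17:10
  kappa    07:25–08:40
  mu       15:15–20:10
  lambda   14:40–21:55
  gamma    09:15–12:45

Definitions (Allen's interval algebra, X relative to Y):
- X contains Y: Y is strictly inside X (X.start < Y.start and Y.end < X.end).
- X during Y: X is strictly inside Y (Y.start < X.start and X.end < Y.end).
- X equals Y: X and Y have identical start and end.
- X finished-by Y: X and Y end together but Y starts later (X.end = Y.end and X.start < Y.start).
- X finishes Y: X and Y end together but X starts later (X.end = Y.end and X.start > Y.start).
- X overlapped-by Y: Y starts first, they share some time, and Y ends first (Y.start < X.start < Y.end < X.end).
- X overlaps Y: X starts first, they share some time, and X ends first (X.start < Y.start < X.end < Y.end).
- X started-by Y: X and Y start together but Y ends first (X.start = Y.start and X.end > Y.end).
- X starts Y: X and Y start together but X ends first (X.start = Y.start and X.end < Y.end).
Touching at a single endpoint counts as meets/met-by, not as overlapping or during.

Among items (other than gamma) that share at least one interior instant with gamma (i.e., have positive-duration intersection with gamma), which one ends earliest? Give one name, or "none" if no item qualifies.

none

Target gamma = [09:15, 12:45].
epsilon [14:55, 17:10] → after → excluded.
kappa [07:25, 08:40] → before → excluded.
lambda [14:40, 21:55] → after → excluded.
mu [15:15, 20:10] → after → excluded.
No candidates → none.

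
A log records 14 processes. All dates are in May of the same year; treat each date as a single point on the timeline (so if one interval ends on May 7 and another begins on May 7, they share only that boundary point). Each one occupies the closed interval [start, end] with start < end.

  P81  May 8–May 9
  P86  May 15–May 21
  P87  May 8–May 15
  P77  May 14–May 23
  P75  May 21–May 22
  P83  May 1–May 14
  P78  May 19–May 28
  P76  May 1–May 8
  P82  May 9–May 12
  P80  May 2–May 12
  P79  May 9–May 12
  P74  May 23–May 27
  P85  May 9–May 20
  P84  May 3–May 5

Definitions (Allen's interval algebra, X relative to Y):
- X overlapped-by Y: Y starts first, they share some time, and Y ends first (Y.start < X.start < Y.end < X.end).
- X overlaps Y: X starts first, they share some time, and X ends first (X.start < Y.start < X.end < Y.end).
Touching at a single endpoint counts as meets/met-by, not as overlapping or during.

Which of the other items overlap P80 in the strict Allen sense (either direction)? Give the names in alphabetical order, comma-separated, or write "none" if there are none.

Target P80 = [May 2, May 12].
P74 [May 23, May 27] → after → no.
P75 [May 21, May 22] → after → no.
P76 [May 1, May 8] → overlaps → yes.
P77 [May 14, May 23] → after → no.
P78 [May 19, May 28] → after → no.
P79 [May 9, May 12] → finishes → no.
P81 [May 8, May 9] → during → no.
P82 [May 9, May 12] → finishes → no.
P83 [May 1, May 14] → contains → no.
P84 [May 3, May 5] → during → no.
P85 [May 9, May 20] → overlapped-by → yes.
P86 [May 15, May 21] → after → no.
P87 [May 8, May 15] → overlapped-by → yes.
Result: P76, P85, P87.

P76, P85, P87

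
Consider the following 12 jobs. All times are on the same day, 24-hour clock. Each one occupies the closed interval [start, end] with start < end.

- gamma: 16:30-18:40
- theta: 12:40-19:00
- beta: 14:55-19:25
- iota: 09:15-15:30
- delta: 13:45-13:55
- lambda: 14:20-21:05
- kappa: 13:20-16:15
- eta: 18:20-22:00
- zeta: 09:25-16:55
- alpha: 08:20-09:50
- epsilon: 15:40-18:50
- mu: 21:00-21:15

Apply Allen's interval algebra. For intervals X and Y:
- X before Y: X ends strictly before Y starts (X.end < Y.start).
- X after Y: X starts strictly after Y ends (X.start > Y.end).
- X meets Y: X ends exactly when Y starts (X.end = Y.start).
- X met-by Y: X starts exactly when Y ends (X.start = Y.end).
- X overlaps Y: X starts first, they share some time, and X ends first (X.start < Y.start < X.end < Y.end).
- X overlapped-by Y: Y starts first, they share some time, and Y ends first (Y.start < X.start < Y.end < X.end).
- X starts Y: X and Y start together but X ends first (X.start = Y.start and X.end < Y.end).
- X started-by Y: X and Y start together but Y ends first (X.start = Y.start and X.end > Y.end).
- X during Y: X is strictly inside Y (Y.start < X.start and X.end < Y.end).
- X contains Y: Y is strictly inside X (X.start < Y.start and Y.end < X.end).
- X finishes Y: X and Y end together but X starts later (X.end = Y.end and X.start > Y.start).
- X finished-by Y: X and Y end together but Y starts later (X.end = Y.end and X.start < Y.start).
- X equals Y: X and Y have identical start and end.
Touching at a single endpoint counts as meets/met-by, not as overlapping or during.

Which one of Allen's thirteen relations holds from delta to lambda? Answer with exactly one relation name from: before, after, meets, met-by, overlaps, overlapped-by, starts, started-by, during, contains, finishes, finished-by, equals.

before

delta = [13:45, 13:55]; lambda = [14:20, 21:05].
Compare endpoints: delta.start < lambda.start, delta.start < lambda.end, delta.end < lambda.start, delta.end < lambda.end.
That pattern is 'before'.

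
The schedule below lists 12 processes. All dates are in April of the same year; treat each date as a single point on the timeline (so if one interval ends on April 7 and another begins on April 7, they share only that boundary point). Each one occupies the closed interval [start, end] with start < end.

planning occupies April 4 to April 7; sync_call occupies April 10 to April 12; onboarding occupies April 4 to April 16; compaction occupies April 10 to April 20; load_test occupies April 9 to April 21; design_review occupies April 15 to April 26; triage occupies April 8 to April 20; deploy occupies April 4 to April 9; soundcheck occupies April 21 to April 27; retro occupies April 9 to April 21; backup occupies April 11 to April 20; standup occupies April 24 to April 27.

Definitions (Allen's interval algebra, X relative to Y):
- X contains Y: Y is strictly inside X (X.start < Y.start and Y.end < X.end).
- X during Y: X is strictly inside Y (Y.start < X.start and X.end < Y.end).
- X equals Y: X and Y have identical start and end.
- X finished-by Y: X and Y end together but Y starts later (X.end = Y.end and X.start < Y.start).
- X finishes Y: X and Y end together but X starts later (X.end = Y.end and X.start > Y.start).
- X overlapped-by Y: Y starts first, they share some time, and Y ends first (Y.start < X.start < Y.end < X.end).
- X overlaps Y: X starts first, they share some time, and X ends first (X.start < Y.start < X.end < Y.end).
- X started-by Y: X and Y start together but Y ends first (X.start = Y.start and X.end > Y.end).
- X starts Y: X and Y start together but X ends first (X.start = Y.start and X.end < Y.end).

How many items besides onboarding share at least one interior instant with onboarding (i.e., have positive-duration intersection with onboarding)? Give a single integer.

Target onboarding = [April 4, April 16].
backup [April 11, April 20] → overlapped-by → counts.
compaction [April 10, April 20] → overlapped-by → counts.
deploy [April 4, April 9] → starts → counts.
design_review [April 15, April 26] → overlapped-by → counts.
load_test [April 9, April 21] → overlapped-by → counts.
planning [April 4, April 7] → starts → counts.
retro [April 9, April 21] → overlapped-by → counts.
soundcheck [April 21, April 27] → after → no.
standup [April 24, April 27] → after → no.
sync_call [April 10, April 12] → during → counts.
triage [April 8, April 20] → overlapped-by → counts.
Total: 9.

9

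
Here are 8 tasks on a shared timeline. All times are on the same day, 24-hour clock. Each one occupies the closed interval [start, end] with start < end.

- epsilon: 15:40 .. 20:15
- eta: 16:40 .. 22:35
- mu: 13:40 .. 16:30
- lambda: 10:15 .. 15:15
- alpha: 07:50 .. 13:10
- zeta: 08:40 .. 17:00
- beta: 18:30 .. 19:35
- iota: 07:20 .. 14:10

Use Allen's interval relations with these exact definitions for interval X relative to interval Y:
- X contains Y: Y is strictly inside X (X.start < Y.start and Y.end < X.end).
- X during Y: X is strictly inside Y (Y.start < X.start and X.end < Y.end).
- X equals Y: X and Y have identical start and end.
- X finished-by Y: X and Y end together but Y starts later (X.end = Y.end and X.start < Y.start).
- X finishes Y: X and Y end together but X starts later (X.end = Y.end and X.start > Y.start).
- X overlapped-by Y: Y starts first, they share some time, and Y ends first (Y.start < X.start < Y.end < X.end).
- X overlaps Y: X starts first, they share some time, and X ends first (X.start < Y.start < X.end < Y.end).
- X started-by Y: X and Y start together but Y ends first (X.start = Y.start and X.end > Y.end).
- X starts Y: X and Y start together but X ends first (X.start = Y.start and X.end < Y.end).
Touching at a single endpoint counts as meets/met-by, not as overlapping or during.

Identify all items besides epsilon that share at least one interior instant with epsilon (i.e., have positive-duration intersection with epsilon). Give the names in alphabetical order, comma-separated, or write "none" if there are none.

Target epsilon = [15:40, 20:15].
alpha [07:50, 13:10] → before → no.
beta [18:30, 19:35] → during → yes.
eta [16:40, 22:35] → overlapped-by → yes.
iota [07:20, 14:10] → before → no.
lambda [10:15, 15:15] → before → no.
mu [13:40, 16:30] → overlaps → yes.
zeta [08:40, 17:00] → overlaps → yes.
Result: beta, eta, mu, zeta.

beta, eta, mu, zeta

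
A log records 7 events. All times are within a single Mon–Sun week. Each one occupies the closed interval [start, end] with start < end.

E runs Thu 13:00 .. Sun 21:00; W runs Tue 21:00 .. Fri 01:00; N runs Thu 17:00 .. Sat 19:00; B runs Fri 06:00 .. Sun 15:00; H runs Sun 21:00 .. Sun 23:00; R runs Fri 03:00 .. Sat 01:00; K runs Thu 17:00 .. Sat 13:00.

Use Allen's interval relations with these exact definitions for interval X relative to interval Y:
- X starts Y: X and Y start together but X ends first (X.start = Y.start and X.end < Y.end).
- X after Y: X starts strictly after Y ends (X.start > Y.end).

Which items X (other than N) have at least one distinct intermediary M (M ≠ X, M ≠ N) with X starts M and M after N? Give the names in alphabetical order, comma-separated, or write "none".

none

Target N = [Thu 17:00, Sat 19:00].
Intermediaries M with M after N: H.
Via H — items with X starts H: none.
Union: none.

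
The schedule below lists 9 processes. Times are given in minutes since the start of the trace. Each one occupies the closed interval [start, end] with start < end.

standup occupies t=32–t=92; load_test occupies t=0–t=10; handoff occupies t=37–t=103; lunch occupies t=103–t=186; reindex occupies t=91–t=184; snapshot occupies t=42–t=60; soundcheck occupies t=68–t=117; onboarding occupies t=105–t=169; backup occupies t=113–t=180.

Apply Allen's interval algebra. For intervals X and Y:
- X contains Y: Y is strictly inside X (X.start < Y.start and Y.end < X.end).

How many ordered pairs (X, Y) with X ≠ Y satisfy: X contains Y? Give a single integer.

6

Checking all 72 ordered pairs for relation 'contains'; matching pairs in alphabetical order:
(handoff, snapshot): handoff contains snapshot ✓
(lunch, backup): lunch contains backup ✓
(lunch, onboarding): lunch contains onboarding ✓
(reindex, backup): reindex contains backup ✓
(reindex, onboarding): reindex contains onboarding ✓
(standup, snapshot): standup contains snapshot ✓
Count: 6.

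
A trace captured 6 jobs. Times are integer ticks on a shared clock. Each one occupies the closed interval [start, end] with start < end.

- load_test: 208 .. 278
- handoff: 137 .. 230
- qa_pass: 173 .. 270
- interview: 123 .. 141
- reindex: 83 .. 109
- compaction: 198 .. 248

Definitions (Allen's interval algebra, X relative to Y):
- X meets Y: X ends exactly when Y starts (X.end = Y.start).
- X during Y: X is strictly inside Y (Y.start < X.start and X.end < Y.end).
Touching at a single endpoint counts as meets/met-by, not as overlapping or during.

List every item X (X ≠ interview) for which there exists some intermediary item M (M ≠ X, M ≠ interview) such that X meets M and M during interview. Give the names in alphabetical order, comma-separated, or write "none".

Target interview = [123, 141].
Intermediaries M with M during interview: none.
Union: none.

none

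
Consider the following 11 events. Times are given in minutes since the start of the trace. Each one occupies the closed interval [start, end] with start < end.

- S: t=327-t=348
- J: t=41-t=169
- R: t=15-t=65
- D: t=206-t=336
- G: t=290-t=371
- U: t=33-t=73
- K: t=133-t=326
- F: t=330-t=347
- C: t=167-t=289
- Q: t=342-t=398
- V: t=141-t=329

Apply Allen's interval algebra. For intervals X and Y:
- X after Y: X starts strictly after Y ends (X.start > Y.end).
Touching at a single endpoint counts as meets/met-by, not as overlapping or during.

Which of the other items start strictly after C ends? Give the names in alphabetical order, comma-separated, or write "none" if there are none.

Target C = [t=167, t=289].
D [t=206, t=336] → overlapped-by → no.
F [t=330, t=347] → after → yes.
G [t=290, t=371] → after → yes.
J [t=41, t=169] → overlaps → no.
K [t=133, t=326] → contains → no.
Q [t=342, t=398] → after → yes.
R [t=15, t=65] → before → no.
S [t=327, t=348] → after → yes.
U [t=33, t=73] → before → no.
V [t=141, t=329] → contains → no.
Result: F, G, Q, S.

F, G, Q, S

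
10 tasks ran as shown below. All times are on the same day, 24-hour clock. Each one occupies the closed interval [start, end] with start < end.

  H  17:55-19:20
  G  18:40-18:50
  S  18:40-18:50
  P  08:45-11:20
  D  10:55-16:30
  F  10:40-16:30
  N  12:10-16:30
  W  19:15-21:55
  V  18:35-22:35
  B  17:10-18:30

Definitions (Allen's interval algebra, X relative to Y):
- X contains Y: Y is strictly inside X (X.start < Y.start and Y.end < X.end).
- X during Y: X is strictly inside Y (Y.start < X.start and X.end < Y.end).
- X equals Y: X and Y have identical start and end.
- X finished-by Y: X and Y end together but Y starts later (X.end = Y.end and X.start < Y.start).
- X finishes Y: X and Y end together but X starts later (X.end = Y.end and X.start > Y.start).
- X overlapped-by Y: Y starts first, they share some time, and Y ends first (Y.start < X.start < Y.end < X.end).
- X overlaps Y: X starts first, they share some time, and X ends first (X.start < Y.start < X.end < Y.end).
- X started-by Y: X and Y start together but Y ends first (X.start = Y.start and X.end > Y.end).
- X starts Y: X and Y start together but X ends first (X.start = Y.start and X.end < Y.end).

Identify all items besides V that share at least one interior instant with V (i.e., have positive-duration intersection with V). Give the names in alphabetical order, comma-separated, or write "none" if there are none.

G, H, S, W

Target V = [18:35, 22:35].
B [17:10, 18:30] → before → no.
D [10:55, 16:30] → before → no.
F [10:40, 16:30] → before → no.
G [18:40, 18:50] → during → yes.
H [17:55, 19:20] → overlaps → yes.
N [12:10, 16:30] → before → no.
P [08:45, 11:20] → before → no.
S [18:40, 18:50] → during → yes.
W [19:15, 21:55] → during → yes.
Result: G, H, S, W.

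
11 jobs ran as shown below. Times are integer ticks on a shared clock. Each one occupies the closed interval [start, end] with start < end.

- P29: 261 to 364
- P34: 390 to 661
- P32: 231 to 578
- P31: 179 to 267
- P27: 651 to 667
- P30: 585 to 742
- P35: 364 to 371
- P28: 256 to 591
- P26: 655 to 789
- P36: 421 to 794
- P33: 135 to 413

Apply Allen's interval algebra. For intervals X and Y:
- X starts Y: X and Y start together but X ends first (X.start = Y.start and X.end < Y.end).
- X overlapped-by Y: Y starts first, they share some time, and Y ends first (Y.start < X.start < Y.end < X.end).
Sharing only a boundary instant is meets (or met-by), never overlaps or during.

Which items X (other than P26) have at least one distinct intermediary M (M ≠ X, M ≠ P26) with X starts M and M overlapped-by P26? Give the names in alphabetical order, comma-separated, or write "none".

none

Target P26 = [655, 789].
Intermediaries M with M overlapped-by P26: none.
Union: none.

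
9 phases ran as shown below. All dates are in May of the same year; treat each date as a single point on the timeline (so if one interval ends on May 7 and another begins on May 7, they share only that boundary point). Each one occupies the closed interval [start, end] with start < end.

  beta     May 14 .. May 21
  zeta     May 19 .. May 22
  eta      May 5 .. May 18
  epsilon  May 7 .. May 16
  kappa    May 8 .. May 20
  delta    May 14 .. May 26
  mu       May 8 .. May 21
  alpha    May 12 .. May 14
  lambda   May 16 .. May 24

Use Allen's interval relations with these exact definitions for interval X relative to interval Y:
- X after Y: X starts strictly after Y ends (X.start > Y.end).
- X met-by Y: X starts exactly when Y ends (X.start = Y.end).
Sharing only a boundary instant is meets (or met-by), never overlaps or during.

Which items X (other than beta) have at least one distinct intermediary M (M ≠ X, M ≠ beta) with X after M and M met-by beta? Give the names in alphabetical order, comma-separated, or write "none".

none

Target beta = [May 14, May 21].
Intermediaries M with M met-by beta: none.
Union: none.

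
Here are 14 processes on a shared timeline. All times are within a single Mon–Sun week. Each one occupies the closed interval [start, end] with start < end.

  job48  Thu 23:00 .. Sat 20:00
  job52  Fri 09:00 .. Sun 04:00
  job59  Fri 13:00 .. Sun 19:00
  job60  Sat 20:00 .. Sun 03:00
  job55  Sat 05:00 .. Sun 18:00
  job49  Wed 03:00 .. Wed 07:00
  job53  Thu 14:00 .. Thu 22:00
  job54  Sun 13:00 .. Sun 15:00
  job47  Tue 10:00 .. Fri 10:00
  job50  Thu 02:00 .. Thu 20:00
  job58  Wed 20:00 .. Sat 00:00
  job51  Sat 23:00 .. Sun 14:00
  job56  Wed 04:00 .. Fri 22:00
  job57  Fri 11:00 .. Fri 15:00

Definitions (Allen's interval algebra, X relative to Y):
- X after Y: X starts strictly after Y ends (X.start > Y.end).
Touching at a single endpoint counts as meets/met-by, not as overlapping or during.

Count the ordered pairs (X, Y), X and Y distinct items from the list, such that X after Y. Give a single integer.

49

Checking all 182 ordered pairs for relation 'after'; matching pairs in alphabetical order:
(job48, job49): job48 after job49 ✓
(job48, job50): job48 after job50 ✓
(job48, job53): job48 after job53 ✓
(job50, job49): job50 after job49 ✓
(job51, job47): job51 after job47 ✓
(job51, job48): job51 after job48 ✓
(job51, job49): job51 after job49 ✓
(job51, job50): job51 after job50 ✓
(job51, job53): job51 after job53 ✓
(job51, job56): job51 after job56 ✓
(job51, job57): job51 after job57 ✓
(job51, job58): job51 after job58 ✓
(job52, job49): job52 after job49 ✓
(job52, job50): job52 after job50 ✓
(job52, job53): job52 after job53 ✓
(job53, job49): job53 after job49 ✓
(job54, job47): job54 after job47 ✓
(job54, job48): job54 after job48 ✓
(job54, job49): job54 after job49 ✓
(job54, job50): job54 after job50 ✓
(job54, job52): job54 after job52 ✓
(job54, job53): job54 after job53 ✓
(job54, job56): job54 after job56 ✓
(job54, job57): job54 after job57 ✓
... plus 25 further pairs not listed.
Count: 49.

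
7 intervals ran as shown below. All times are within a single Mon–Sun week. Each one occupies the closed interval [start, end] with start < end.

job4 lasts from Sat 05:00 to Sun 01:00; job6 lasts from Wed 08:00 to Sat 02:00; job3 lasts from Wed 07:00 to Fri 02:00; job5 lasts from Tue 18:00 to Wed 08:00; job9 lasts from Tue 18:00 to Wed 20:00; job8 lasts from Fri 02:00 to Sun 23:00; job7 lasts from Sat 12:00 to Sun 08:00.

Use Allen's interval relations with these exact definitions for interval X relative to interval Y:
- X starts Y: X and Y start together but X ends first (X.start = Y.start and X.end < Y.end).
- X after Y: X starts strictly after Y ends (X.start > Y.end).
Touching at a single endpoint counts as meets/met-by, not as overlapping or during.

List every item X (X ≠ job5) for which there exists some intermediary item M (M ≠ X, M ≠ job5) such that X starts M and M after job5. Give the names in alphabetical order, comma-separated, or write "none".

none

Target job5 = [Tue 18:00, Wed 08:00].
Intermediaries M with M after job5: job4, job7, job8.
Via job4 — items with X starts job4: none.
Via job7 — items with X starts job7: none.
Via job8 — items with X starts job8: none.
Union: none.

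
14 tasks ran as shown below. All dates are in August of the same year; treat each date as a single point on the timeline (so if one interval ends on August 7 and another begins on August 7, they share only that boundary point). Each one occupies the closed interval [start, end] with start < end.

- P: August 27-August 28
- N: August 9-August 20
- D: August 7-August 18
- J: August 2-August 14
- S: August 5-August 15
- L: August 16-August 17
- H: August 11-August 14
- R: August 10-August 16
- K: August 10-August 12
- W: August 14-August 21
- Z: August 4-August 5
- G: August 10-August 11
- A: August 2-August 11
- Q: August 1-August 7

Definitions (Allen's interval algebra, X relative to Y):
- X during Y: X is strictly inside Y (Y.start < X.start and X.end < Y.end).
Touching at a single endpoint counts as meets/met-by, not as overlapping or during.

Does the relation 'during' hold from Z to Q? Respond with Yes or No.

Z = [August 4, August 5], Q = [August 1, August 7].
Actual relation of Z to Q: during.
Asked whether 'during' holds → Yes.

Yes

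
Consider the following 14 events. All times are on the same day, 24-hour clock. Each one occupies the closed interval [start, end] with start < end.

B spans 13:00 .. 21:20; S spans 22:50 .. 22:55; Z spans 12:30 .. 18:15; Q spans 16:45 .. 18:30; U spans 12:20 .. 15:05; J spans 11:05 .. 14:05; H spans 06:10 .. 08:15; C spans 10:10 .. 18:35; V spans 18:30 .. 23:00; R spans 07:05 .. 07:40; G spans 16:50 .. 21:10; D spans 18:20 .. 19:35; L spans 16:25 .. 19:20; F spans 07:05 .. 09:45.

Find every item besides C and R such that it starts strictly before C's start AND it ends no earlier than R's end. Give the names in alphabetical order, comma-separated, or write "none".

F, H

Conditions: its start is strictly before C's start (X.start < 10:10) AND its end is no earlier than R's end (X.end >= 07:40).
B: start 13:00 < 10:10? ✗; end 21:20 >= 07:40? ✓ → no.
D: start 18:20 < 10:10? ✗; end 19:35 >= 07:40? ✓ → no.
F: start 07:05 < 10:10? ✓; end 09:45 >= 07:40? ✓ → yes.
G: start 16:50 < 10:10? ✗; end 21:10 >= 07:40? ✓ → no.
H: start 06:10 < 10:10? ✓; end 08:15 >= 07:40? ✓ → yes.
J: start 11:05 < 10:10? ✗; end 14:05 >= 07:40? ✓ → no.
L: start 16:25 < 10:10? ✗; end 19:20 >= 07:40? ✓ → no.
Q: start 16:45 < 10:10? ✗; end 18:30 >= 07:40? ✓ → no.
S: start 22:50 < 10:10? ✗; end 22:55 >= 07:40? ✓ → no.
U: start 12:20 < 10:10? ✗; end 15:05 >= 07:40? ✓ → no.
V: start 18:30 < 10:10? ✗; end 23:00 >= 07:40? ✓ → no.
Z: start 12:30 < 10:10? ✗; end 18:15 >= 07:40? ✓ → no.
Result: F, H.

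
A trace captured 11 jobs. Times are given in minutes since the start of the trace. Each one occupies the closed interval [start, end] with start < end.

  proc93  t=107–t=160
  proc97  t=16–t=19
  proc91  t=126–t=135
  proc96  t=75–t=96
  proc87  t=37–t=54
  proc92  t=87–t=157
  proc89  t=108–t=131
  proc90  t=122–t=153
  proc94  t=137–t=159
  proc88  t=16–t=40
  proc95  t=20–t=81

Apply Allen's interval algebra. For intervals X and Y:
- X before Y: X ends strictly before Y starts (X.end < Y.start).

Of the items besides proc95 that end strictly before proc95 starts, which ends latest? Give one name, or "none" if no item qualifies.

Target proc95 = [t=20, t=81].
proc87 [t=37, t=54] → during → excluded.
proc88 [t=16, t=40] → overlaps → excluded.
proc89 [t=108, t=131] → after → excluded.
proc90 [t=122, t=153] → after → excluded.
proc91 [t=126, t=135] → after → excluded.
proc92 [t=87, t=157] → after → excluded.
proc93 [t=107, t=160] → after → excluded.
proc94 [t=137, t=159] → after → excluded.
proc96 [t=75, t=96] → overlapped-by → excluded.
proc97 [t=16, t=19] → before → candidate.
Among candidates, latest end is t=19 → proc97.

proc97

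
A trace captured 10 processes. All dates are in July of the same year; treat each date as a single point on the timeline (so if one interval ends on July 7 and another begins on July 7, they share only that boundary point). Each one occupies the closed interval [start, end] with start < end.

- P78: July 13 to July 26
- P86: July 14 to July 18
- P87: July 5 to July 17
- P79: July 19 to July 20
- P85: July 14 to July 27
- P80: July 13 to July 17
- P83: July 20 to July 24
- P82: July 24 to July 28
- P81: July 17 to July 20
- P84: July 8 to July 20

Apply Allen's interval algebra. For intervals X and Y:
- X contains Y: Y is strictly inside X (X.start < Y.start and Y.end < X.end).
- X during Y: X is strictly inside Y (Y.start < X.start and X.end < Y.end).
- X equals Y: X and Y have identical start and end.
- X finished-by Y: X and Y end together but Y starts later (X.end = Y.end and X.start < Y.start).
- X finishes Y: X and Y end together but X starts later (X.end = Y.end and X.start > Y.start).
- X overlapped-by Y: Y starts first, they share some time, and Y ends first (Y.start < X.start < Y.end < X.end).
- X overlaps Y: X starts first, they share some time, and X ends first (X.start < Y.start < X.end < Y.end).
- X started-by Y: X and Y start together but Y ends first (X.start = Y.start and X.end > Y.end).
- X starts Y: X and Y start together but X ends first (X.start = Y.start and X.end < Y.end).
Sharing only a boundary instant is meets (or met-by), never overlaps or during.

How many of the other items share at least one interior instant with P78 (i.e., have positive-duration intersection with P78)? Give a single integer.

9

Target P78 = [July 13, July 26].
P79 [July 19, July 20] → during → counts.
P80 [July 13, July 17] → starts → counts.
P81 [July 17, July 20] → during → counts.
P82 [July 24, July 28] → overlapped-by → counts.
P83 [July 20, July 24] → during → counts.
P84 [July 8, July 20] → overlaps → counts.
P85 [July 14, July 27] → overlapped-by → counts.
P86 [July 14, July 18] → during → counts.
P87 [July 5, July 17] → overlaps → counts.
Total: 9.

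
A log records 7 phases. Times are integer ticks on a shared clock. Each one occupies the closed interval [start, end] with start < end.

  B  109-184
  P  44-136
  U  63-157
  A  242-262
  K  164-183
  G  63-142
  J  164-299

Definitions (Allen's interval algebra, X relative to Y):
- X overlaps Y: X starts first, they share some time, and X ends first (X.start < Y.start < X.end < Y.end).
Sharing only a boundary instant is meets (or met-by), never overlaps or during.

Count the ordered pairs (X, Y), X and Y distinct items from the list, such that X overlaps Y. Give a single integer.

Checking all 42 ordered pairs for relation 'overlaps'; matching pairs in alphabetical order:
(B, J): B overlaps J ✓
(G, B): G overlaps B ✓
(P, B): P overlaps B ✓
(P, G): P overlaps G ✓
(P, U): P overlaps U ✓
(U, B): U overlaps B ✓
Count: 6.

6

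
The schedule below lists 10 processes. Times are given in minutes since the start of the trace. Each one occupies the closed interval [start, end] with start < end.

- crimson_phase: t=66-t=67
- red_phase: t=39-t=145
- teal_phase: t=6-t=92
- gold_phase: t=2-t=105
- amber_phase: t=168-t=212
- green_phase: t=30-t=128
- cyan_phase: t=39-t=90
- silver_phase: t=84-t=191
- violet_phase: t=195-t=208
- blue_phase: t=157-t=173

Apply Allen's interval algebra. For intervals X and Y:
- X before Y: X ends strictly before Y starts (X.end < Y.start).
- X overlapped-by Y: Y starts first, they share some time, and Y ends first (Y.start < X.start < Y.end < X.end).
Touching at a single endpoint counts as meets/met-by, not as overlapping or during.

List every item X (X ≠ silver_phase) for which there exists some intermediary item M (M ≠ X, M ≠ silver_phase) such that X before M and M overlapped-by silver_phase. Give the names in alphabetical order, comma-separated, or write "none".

Target silver_phase = [t=84, t=191].
Intermediaries M with M overlapped-by silver_phase: amber_phase.
Via amber_phase — items with X before amber_phase: crimson_phase, cyan_phase, gold_phase, green_phase, red_phase, teal_phase.
Union: crimson_phase, cyan_phase, gold_phase, green_phase, red_phase, teal_phase.

crimson_phase, cyan_phase, gold_phase, green_phase, red_phase, teal_phase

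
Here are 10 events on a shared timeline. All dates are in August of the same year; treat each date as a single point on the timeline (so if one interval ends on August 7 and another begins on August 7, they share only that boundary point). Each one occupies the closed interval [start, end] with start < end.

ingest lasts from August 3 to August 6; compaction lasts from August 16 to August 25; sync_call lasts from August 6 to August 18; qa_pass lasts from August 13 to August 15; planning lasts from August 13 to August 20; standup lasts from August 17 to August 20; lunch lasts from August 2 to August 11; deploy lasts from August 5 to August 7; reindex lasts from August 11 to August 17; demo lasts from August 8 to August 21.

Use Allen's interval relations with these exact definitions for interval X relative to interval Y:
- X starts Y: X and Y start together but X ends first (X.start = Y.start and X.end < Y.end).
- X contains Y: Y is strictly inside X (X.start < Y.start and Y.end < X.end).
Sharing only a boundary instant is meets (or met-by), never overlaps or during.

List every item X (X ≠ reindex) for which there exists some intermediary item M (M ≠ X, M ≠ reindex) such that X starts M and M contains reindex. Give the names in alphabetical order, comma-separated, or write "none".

none

Target reindex = [August 11, August 17].
Intermediaries M with M contains reindex: demo, sync_call.
Via demo — items with X starts demo: none.
Via sync_call — items with X starts sync_call: none.
Union: none.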